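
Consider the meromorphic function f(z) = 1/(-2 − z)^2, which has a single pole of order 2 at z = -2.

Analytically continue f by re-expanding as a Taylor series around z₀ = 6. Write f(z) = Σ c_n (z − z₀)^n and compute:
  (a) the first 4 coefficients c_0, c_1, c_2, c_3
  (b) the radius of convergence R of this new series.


Let w = z − z₀, so z = z₀ + w.
Then -2 − z = -2 − (z₀ + w) = (-2 − z₀) − w = -8 − w.
f(z) = 1/(-8 − w)^2 = (1/(-8)^2) · (1 − w/(-8))^{−2}.
By the binomial series (1−u)^{−2} = Σ_{n≥0} C(n+1, 1) u^n for |u|<1, with u = w/(-8):
  c_n = C(n+1, 1) / (-8)^(n+2).
  c_0 = 1/(-8)^2 = 1/64.
  c_1 = 2/(-8)^3 = -1/256.
  c_2 = 3/(-8)^4 = 3/4096.
  c_3 = 4/(-8)^5 = -1/8192.
The series is valid for |w/d| < 1, i.e. |z − z₀| < |d|.
Radius of convergence: R = |-2 − z₀| = |-8| = 8 (distance from z₀ to the singularity z = -2).

c_0 = 1/64, c_1 = -1/256, c_2 = 3/4096, c_3 = -1/8192; R = 8.


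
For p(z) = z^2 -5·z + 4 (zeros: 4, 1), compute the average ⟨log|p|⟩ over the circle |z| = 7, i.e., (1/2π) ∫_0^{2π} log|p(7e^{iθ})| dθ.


Zeros: 1, 4; r = 7.
Inside |z| < r: 1, 4. Outside (|z| ≥ r): ∅.
p(0) = 4, so log|p(0)| = log(4) = 1.3863.
Apply Jensen: I(r) = log|p(0)| + Σ_k log(r/|z_k|), summed over zeros inside |z| < r.
  log(r/|z_k|) for z_k = 4: log(7/4) = 0.5596
  log(r/|z_k|) for z_k = 1: log(7/1) = 1.9459
Sum over inside zeros: 2.5055.
I(r) = log|p(0)| + (inside sum) = 1.3863 + 2.5055 = 3.8918.
Closed form (all zeros inside, monic): I(r) = n·log(r) = 2·log(7) = 3.8918. ✓

I(r) ≈ 3.8918.


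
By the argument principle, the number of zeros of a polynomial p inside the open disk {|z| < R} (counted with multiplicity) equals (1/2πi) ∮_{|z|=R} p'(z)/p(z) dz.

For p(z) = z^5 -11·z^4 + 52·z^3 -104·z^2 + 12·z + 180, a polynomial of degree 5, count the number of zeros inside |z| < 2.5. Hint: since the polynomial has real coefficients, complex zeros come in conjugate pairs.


The zeros of p are: -1, (3 + 1i), (3 - 1i), (3 + 3i), (3 - 3i).
Their magnitudes are: 1, 3.162, 3.162, 4.243, 4.243.
Zeros with |z| < R = 2.5: -1.
Count = 1.
By the argument principle, (1/2πi) ∮_{|z|=R} p'(z)/p(z) dz equals exactly this count.

Number of zeros inside |z| < 2.5: 1.


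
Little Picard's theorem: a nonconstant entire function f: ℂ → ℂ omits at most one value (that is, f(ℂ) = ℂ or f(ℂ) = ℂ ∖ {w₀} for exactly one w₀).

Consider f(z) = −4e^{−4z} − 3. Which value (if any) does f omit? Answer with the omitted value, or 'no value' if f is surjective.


Little Picard bounds the complement of f(ℂ) to at most one point.
e^{−4z} is never zero on ℂ, so -4·e^{−4z} takes every value in ℂ ∖ {0}. Adding -3 shifts the range to ℂ ∖ {-3}. Thus f omits exactly the value -3.

Omitted value: -3.


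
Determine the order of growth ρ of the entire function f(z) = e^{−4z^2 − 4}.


|e^{−4z^2 − 4}| = e^{Re(-4·z^2) + -4} ≤ e^{4|z|^2 + -4} = e^{4r^2 + -4} on |z| = r, so ρ ≤ 2. Choosing z on |z|=r so that -4·z^2 is real positive (always possible by picking arg z appropriately) gives |f(z)| = e^{4r^2 + -4}, matching the bound. The additive constant -4 does not affect log log M(r) ~ 2·log r. Hence ρ = 2.
Therefore ρ = 2.

Order ρ = 2.


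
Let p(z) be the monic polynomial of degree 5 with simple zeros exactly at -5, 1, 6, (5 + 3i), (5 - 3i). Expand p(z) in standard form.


The polynomial is p(z) = ∏_{α ∈ S} (z − α), where S = {-5, 1, 6, (5 + 3i), (5 - 3i)}.
Expanding the product yields: p(z) = z^5 -12·z^4 + 25·z^3 + 252·z^2 -1286·z + 1020.
Note conjugate pairs combine to real quadratics: (z − (5+3i))(z − (5−3i)) = z² − 10z + 34.
The resulting polynomial has degree 5 and real coefficients as required.

p(z) = z^5 -12·z^4 + 25·z^3 + 252·z^2 -1286·z + 1020.


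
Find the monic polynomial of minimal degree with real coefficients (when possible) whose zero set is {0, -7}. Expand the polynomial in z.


The polynomial is p(z) = ∏_{α ∈ S} (z − α), where S = {0, -7}.
Expanding the product yields: p(z) = z^2 + 7·z.
The resulting polynomial has degree 2 and real coefficients as required.

p(z) = z^2 + 7·z.


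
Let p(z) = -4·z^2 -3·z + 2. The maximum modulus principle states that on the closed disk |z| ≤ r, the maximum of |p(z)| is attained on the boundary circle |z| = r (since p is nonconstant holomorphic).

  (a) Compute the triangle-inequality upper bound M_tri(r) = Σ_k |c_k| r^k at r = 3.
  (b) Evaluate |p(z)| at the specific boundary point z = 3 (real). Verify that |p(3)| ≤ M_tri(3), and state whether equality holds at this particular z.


Coefficients: c_0 = 2, c_1 = -3, c_2 = -4. Radius r = 3.
Part (a). Triangle bound: M_tri(r) = Σ_k |c_k| r^k
  = |2|·3^0 + |-3|·3^1 + |-4|·3^2
  = 2 + 9 + 36 = 47.
This bounds M(r) := max_{|z|=r} |p(z)| from above; equality holds iff all terms c_k z^k can be made to align in phase at a single z on |z|=r.
Part (b). At z = 3 (real, on the circle |z| = r):
  p(3) = (2)·3^0 + (-3)·3^1 + (-4)·3^2 = -43.
  |p(3)| = 43.
Check: |p(3)| = 43 ≤ 47 = M_tri(3). ✓ Equality does not hold at z = 3 (the coefficients have mixed signs, so the terms do not all align in phase there).

M_tri(3) = 47; |p(3)| = 43; equality at z=3: no.


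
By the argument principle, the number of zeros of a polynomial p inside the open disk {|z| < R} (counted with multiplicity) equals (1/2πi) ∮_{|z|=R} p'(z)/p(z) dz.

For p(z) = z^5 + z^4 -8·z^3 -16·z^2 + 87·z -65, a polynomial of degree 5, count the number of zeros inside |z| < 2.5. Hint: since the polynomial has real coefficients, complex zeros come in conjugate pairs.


The zeros of p are: (-3 + 2i), (-3 - 2i), (2 + 1i), (2 - 1i), 1.
Their magnitudes are: 3.606, 3.606, 2.236, 2.236, 1.
Zeros with |z| < R = 2.5: (2 + 1i), (2 - 1i), 1.
Count = 3.
By the argument principle, (1/2πi) ∮_{|z|=R} p'(z)/p(z) dz equals exactly this count.

Number of zeros inside |z| < 2.5: 3.


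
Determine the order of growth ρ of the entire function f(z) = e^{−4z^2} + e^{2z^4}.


Each summand is entire of order 2 and 4 respectively (as in the single-exponential case). The order of a sum is at most the max of the orders, so ρ ≤ 4. For the lower bound: on |z|=r choose arg z so that 2z^4 is real positive; then |e^{2z^4}| = e^{2r^4} while |e^{-4z^2}| ≤ e^{4r^2} = o(e^{2r^4}). So |f| ≥ e^{2r^4}(1 − o(1)) and ρ ≥ 4. Hence ρ = max(2, 4) = 4.
Therefore ρ = 4.

Order ρ = 4.


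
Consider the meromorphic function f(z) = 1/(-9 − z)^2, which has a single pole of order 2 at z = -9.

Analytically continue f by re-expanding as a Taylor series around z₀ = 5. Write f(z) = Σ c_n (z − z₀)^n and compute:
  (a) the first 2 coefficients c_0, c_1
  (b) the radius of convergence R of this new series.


Let w = z − z₀, so z = z₀ + w.
Then -9 − z = -9 − (z₀ + w) = (-9 − z₀) − w = -14 − w.
f(z) = 1/(-14 − w)^2 = (1/(-14)^2) · (1 − w/(-14))^{−2}.
By the binomial series (1−u)^{−2} = Σ_{n≥0} C(n+1, 1) u^n for |u|<1, with u = w/(-14):
  c_n = C(n+1, 1) / (-14)^(n+2).
  c_0 = 1/(-14)^2 = 1/196.
  c_1 = 2/(-14)^3 = -1/1372.
The series is valid for |w/d| < 1, i.e. |z − z₀| < |d|.
Radius of convergence: R = |-9 − z₀| = |-14| = 14 (distance from z₀ to the singularity z = -9).

c_0 = 1/196, c_1 = -1/1372; R = 14.


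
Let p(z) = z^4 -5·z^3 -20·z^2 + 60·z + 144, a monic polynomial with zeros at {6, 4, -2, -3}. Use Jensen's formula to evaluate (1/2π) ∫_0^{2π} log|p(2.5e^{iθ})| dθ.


Zeros: -3, -2, 4, 6; r = 2.5.
Inside |z| < r: -2. Outside (|z| ≥ r): -3, 4, 6.
p(0) = 144, so log|p(0)| = log(144) = 4.9698.
Apply Jensen: I(r) = log|p(0)| + Σ_k log(r/|z_k|), summed over zeros inside |z| < r.
  log(r/|z_k|) for z_k = -2: log(2.5/2) = 0.2231
  Outside zeros (-3, 4, 6) contribute nothing to the Jensen sum.
Sum over inside zeros: 0.2231.
I(r) = log|p(0)| + (inside sum) = 4.9698 + 0.2231 = 5.1930.
Note: since some zeros are outside |z| ≤ r, the simplified n·log(r) form does NOT apply — only the inside zeros contribute.

I(r) ≈ 5.1930.


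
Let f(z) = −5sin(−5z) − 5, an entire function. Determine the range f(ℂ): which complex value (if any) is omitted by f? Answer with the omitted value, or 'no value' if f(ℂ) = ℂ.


Little Picard bounds the complement of f(ℂ) to at most one point.
sin is entire and surjective onto ℂ: for every w ∈ ℂ, sin(ζ) = w has a solution ζ ∈ ℂ (e.g., via the complex inverse arcsin). With ζ = −5z this gives z = ζ/(-5). Then -5·sin(−5z) takes every value in -5·ℂ = ℂ, and adding -5 is a bijection of ℂ. So f is surjective and omits no value. (Note: only on the real line is sin bounded by [−1, 1].)

Omitted value: no value.


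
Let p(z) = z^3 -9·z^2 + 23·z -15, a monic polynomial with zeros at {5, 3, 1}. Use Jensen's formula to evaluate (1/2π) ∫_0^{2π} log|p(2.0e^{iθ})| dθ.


Zeros: 1, 3, 5; r = 2.0.
Inside |z| < r: 1. Outside (|z| ≥ r): 3, 5.
p(0) = -15, so log|p(0)| = log(15) = 2.7081.
Apply Jensen: I(r) = log|p(0)| + Σ_k log(r/|z_k|), summed over zeros inside |z| < r.
  log(r/|z_k|) for z_k = 1: log(2.0/1) = 0.6931
  Outside zeros (3, 5) contribute nothing to the Jensen sum.
Sum over inside zeros: 0.6931.
I(r) = log|p(0)| + (inside sum) = 2.7081 + 0.6931 = 3.4012.
Note: since some zeros are outside |z| ≤ r, the simplified n·log(r) form does NOT apply — only the inside zeros contribute.

I(r) ≈ 3.4012.


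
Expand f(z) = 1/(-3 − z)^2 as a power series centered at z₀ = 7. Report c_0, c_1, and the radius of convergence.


Let w = z − z₀, so z = z₀ + w.
Then -3 − z = -3 − (z₀ + w) = (-3 − z₀) − w = -10 − w.
f(z) = 1/(-10 − w)^2 = (1/(-10)^2) · (1 − w/(-10))^{−2}.
By the binomial series (1−u)^{−2} = Σ_{n≥0} C(n+1, 1) u^n for |u|<1, with u = w/(-10):
  c_n = C(n+1, 1) / (-10)^(n+2).
  c_0 = 1/(-10)^2 = 1/100.
  c_1 = 2/(-10)^3 = -1/500.
The series is valid for |w/d| < 1, i.e. |z − z₀| < |d|.
Radius of convergence: R = |-3 − z₀| = |-10| = 10 (distance from z₀ to the singularity z = -3).

c_0 = 1/100, c_1 = -1/500; R = 10.


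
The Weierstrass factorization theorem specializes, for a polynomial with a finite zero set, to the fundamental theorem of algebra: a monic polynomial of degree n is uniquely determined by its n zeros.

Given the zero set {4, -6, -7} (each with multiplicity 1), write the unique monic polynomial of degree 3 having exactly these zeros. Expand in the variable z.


The polynomial is p(z) = ∏_{α ∈ S} (z − α), where S = {4, -6, -7}.
Expanding the product yields: p(z) = z^3 + 9·z^2 -10·z -168.
The resulting polynomial has degree 3 and real coefficients as required.

p(z) = z^3 + 9·z^2 -10·z -168.


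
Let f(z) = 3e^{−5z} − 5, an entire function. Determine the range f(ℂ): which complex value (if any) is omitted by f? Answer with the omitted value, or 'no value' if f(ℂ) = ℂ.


Little Picard bounds the complement of f(ℂ) to at most one point.
e^{−5z} is never zero on ℂ, so 3·e^{−5z} takes every value in ℂ ∖ {0}. Adding -5 shifts the range to ℂ ∖ {-5}. Thus f omits exactly the value -5.

Omitted value: -5.


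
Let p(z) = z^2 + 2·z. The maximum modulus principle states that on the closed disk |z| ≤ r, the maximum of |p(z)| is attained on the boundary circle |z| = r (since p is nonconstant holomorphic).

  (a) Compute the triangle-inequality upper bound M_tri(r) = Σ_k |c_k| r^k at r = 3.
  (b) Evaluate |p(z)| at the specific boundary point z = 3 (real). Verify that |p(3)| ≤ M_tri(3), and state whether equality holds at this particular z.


Coefficients: c_0 = 0, c_1 = 2, c_2 = 1. Radius r = 3.
Part (a). Triangle bound: M_tri(r) = Σ_k |c_k| r^k
  = |0|·3^0 + |2|·3^1 + |1|·3^2
  = 0 + 6 + 9 = 15.
This bounds M(r) := max_{|z|=r} |p(z)| from above; equality holds iff all terms c_k z^k can be made to align in phase at a single z on |z|=r.
Part (b). At z = 3 (real, on the circle |z| = r):
  p(3) = (0)·3^0 + (2)·3^1 + (1)·3^2 = 15.
  |p(3)| = 15.
Since all nonzero coefficients share the same sign, |p(3)| = 15 = M_tri(3); the triangle bound is attained at z = 3, so in fact M(r) = 15.

M_tri(3) = 15; |p(3)| = 15; equality at z=3: yes.


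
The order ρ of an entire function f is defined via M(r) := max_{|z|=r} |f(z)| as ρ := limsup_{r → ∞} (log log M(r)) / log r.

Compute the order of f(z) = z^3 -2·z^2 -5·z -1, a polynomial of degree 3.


|f(z)| ≤ Σ|c_k|·r^k = O(r^3) as r → ∞. Polynomial growth is O(e^{r^ε}) for every ε > 0 (since r^3/e^{r^ε} → 0), so ρ ≤ ε for all ε > 0, i.e. ρ = 0. Every nonconstant polynomial has order 0.
Therefore ρ = 0.

Order ρ = 0.


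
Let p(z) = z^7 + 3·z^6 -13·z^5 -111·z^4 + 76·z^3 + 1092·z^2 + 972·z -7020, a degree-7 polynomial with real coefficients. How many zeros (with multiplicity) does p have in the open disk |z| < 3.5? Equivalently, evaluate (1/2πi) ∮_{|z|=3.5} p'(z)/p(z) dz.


The zeros of p are: 3, (3 + 1i), (3 - 1i), (-3 + 3i), (-3 - 3i), (-3 + 2i), (-3 - 2i).
Their magnitudes are: 3, 3.162, 3.162, 4.243, 4.243, 3.606, 3.606.
Zeros with |z| < R = 3.5: 3, (3 + 1i), (3 - 1i).
Count = 3.
By the argument principle, (1/2πi) ∮_{|z|=R} p'(z)/p(z) dz equals exactly this count.

Number of zeros inside |z| < 3.5: 3.


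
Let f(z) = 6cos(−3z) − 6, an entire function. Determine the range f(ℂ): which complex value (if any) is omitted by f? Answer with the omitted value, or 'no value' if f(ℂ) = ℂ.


Little Picard bounds the complement of f(ℂ) to at most one point.
cos is entire and surjective onto ℂ: for every w ∈ ℂ, cos(ζ) = w has a solution ζ ∈ ℂ (e.g., via the complex inverse arccos). With ζ = −3z this gives z = ζ/(-3). Then 6·cos(−3z) takes every value in 6·ℂ = ℂ, and adding -6 is a bijection of ℂ. So f is surjective and omits no value. (Note: only on the real line is cos bounded by [−1, 1].)

Omitted value: no value.


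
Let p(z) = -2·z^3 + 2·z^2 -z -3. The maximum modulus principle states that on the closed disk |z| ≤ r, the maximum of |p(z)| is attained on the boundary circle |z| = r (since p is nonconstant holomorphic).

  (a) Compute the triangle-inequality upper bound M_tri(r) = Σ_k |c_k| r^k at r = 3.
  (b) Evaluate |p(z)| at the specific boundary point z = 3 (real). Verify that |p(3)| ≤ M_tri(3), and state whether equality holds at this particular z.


Coefficients: c_0 = -3, c_1 = -1, c_2 = 2, c_3 = -2. Radius r = 3.
Part (a). Triangle bound: M_tri(r) = Σ_k |c_k| r^k
  = |-3|·3^0 + |-1|·3^1 + |2|·3^2 + |-2|·3^3
  = 3 + 3 + 18 + 54 = 78.
This bounds M(r) := max_{|z|=r} |p(z)| from above; equality holds iff all terms c_k z^k can be made to align in phase at a single z on |z|=r.
Part (b). At z = 3 (real, on the circle |z| = r):
  p(3) = (-3)·3^0 + (-1)·3^1 + (2)·3^2 + (-2)·3^3 = -42.
  |p(3)| = 42.
Check: |p(3)| = 42 ≤ 78 = M_tri(3). ✓ Equality does not hold at z = 3 (the coefficients have mixed signs, so the terms do not all align in phase there).

M_tri(3) = 78; |p(3)| = 42; equality at z=3: no.


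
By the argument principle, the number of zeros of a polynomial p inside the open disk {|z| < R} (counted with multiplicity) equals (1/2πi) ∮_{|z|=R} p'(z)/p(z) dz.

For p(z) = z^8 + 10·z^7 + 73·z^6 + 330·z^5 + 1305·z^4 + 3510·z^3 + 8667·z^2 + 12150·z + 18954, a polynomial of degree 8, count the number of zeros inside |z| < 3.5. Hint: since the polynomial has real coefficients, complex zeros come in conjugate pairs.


The zeros of p are: (0 + 3i), (0 - 3i), (-3 + 3i), (-3 - 3i), (-2 + 3i), (-2 - 3i), (0 + 3i), (0 - 3i).
Their magnitudes are: 3, 3, 4.243, 4.243, 3.606, 3.606, 3, 3.
Zeros with |z| < R = 3.5: (0 + 3i), (0 - 3i), (0 + 3i), (0 - 3i).
Count = 4.
By the argument principle, (1/2πi) ∮_{|z|=R} p'(z)/p(z) dz equals exactly this count.

Number of zeros inside |z| < 3.5: 4.


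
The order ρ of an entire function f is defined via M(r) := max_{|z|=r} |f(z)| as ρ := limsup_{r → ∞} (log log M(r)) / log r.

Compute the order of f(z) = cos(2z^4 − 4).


Write cos(w) = (e^{iw} ± e^{−iw})/(2 or 2i), so |cos(w)| ≤ e^{|w|}. With w = 2z^4 − 4, |w| ≤ 2r^4 + 4 on |z|=r, giving M(r) ≤ e^{2r^4 + 4} and ρ ≤ 4. For the lower bound, choose z on |z|=r with 2z^4 purely imaginary of modulus 2r^4; then |cos(2z^4 − 4)| grows like e^{2r^4}/2, so ρ ≥ 4. Hence ρ = 4.
Therefore ρ = 4.

Order ρ = 4.


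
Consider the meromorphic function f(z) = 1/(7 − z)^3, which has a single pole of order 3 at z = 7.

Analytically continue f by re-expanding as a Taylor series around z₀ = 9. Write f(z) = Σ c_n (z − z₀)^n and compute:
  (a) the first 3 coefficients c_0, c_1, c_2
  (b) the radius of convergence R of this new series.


Let w = z − z₀, so z = z₀ + w.
Then 7 − z = 7 − (z₀ + w) = (7 − z₀) − w = -2 − w.
f(z) = 1/(-2 − w)^3 = (1/(-2)^3) · (1 − w/(-2))^{−3}.
By the binomial series (1−u)^{−3} = Σ_{n≥0} C(n+2, 2) u^n for |u|<1, with u = w/(-2):
  c_n = C(n+2, 2) / (-2)^(n+3).
  c_0 = 1/(-2)^3 = -1/8.
  c_1 = 3/(-2)^4 = 3/16.
  c_2 = 6/(-2)^5 = -3/16.
The series is valid for |w/d| < 1, i.e. |z − z₀| < |d|.
Radius of convergence: R = |7 − z₀| = |-2| = 2 (distance from z₀ to the singularity z = 7).

c_0 = -1/8, c_1 = 3/16, c_2 = -3/16; R = 2.


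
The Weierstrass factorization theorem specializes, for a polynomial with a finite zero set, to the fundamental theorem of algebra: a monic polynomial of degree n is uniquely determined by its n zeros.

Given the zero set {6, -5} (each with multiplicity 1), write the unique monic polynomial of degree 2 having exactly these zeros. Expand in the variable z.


The polynomial is p(z) = ∏_{α ∈ S} (z − α), where S = {6, -5}.
Expanding the product yields: p(z) = z^2 -z -30.
The resulting polynomial has degree 2 and real coefficients as required.

p(z) = z^2 -z -30.


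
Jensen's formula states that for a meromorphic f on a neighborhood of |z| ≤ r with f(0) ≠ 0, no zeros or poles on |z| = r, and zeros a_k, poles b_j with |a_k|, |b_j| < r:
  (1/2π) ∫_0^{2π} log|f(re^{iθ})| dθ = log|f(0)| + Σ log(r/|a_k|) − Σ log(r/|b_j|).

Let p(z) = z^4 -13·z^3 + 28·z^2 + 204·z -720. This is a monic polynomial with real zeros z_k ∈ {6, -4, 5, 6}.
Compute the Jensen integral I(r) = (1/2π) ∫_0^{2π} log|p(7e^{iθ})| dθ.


Zeros: -4, 5, 6, 6; r = 7.
Inside |z| < r: -4, 5, 6, 6. Outside (|z| ≥ r): ∅.
p(0) = -720, so log|p(0)| = log(720) = 6.5793.
Apply Jensen: I(r) = log|p(0)| + Σ_k log(r/|z_k|), summed over zeros inside |z| < r.
  log(r/|z_k|) for z_k = 6: log(7/6) = 0.1542
  log(r/|z_k|) for z_k = -4: log(7/4) = 0.5596
  log(r/|z_k|) for z_k = 5: log(7/5) = 0.3365
  log(r/|z_k|) for z_k = 6: log(7/6) = 0.1542
Sum over inside zeros: 1.2044.
I(r) = log|p(0)| + (inside sum) = 6.5793 + 1.2044 = 7.7836.
Closed form (all zeros inside, monic): I(r) = n·log(r) = 4·log(7) = 7.7836. ✓

I(r) ≈ 7.7836.


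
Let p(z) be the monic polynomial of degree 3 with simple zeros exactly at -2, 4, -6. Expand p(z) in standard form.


The polynomial is p(z) = ∏_{α ∈ S} (z − α), where S = {-2, 4, -6}.
Expanding the product yields: p(z) = z^3 + 4·z^2 -20·z -48.
The resulting polynomial has degree 3 and real coefficients as required.

p(z) = z^3 + 4·z^2 -20·z -48.


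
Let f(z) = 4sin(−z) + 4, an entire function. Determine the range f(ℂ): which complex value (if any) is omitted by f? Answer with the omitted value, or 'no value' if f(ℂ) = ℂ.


Little Picard bounds the complement of f(ℂ) to at most one point.
sin is entire and surjective onto ℂ: for every w ∈ ℂ, sin(ζ) = w has a solution ζ ∈ ℂ (e.g., via the complex inverse arcsin). With ζ = −z this gives z = ζ/(-1). Then 4·sin(−z) takes every value in 4·ℂ = ℂ, and adding 4 is a bijection of ℂ. So f is surjective and omits no value. (Note: only on the real line is sin bounded by [−1, 1].)

Omitted value: no value.


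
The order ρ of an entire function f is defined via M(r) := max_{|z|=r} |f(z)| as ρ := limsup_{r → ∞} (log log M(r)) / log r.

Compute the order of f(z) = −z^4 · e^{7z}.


M(r) = max_{|z|=r} |-1|·|z|^4·|e^{7z}| = 1·r^4 · e^{7r^1} (the factors attain their maxima compatibly on |z|=r). Then log M(r) = log 1 + 4·log r + 7r^1, dominated by the last term, so log log M(r) ~ 1·log r. The polynomial factor -1z^4 contributes only a log r term and does not affect the order. ρ = 1.
Therefore ρ = 1.

Order ρ = 1.


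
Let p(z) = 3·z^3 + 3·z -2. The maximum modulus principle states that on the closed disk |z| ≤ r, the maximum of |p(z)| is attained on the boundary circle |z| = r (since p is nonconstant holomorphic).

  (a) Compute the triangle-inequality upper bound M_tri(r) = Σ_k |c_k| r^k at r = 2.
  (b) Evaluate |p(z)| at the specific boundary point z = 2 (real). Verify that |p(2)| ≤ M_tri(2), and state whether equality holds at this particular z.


Coefficients: c_0 = -2, c_1 = 3, c_2 = 0, c_3 = 3. Radius r = 2.
Part (a). Triangle bound: M_tri(r) = Σ_k |c_k| r^k
  = |-2|·2^0 + |3|·2^1 + |0|·2^2 + |3|·2^3
  = 2 + 6 + 0 + 24 = 32.
This bounds M(r) := max_{|z|=r} |p(z)| from above; equality holds iff all terms c_k z^k can be made to align in phase at a single z on |z|=r.
Part (b). At z = 2 (real, on the circle |z| = r):
  p(2) = (-2)·2^0 + (3)·2^1 + (0)·2^2 + (3)·2^3 = 28.
  |p(2)| = 28.
Check: |p(2)| = 28 ≤ 32 = M_tri(2). ✓ Equality does not hold at z = 2 (the coefficients have mixed signs, so the terms do not all align in phase there).

M_tri(2) = 32; |p(2)| = 28; equality at z=2: no.


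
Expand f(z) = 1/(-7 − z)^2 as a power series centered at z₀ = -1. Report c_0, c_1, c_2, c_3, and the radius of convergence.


Let w = z − z₀, so z = z₀ + w.
Then -7 − z = -7 − (z₀ + w) = (-7 − z₀) − w = -6 − w.
f(z) = 1/(-6 − w)^2 = (1/(-6)^2) · (1 − w/(-6))^{−2}.
By the binomial series (1−u)^{−2} = Σ_{n≥0} C(n+1, 1) u^n for |u|<1, with u = w/(-6):
  c_n = C(n+1, 1) / (-6)^(n+2).
  c_0 = 1/(-6)^2 = 1/36.
  c_1 = 2/(-6)^3 = -1/108.
  c_2 = 3/(-6)^4 = 1/432.
  c_3 = 4/(-6)^5 = -1/1944.
The series is valid for |w/d| < 1, i.e. |z − z₀| < |d|.
Radius of convergence: R = |-7 − z₀| = |-6| = 6 (distance from z₀ to the singularity z = -7).

c_0 = 1/36, c_1 = -1/108, c_2 = 1/432, c_3 = -1/1944; R = 6.


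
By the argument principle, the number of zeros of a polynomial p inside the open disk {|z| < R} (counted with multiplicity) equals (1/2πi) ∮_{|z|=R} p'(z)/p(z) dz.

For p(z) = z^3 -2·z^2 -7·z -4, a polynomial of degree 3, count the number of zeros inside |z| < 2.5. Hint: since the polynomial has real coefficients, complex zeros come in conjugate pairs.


The zeros of p are: -1, -1, 4.
Their magnitudes are: 1, 1, 4.
Zeros with |z| < R = 2.5: -1, -1.
Count = 2.
By the argument principle, (1/2πi) ∮_{|z|=R} p'(z)/p(z) dz equals exactly this count.

Number of zeros inside |z| < 2.5: 2.


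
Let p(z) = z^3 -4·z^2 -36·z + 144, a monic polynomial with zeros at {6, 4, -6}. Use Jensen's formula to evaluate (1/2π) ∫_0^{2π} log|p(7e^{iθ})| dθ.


Zeros: -6, 4, 6; r = 7.
Inside |z| < r: -6, 4, 6. Outside (|z| ≥ r): ∅.
p(0) = 144, so log|p(0)| = log(144) = 4.9698.
Apply Jensen: I(r) = log|p(0)| + Σ_k log(r/|z_k|), summed over zeros inside |z| < r.
  log(r/|z_k|) for z_k = 6: log(7/6) = 0.1542
  log(r/|z_k|) for z_k = 4: log(7/4) = 0.5596
  log(r/|z_k|) for z_k = -6: log(7/6) = 0.1542
Sum over inside zeros: 0.8679.
I(r) = log|p(0)| + (inside sum) = 4.9698 + 0.8679 = 5.8377.
Closed form (all zeros inside, monic): I(r) = n·log(r) = 3·log(7) = 5.8377. ✓

I(r) ≈ 5.8377.


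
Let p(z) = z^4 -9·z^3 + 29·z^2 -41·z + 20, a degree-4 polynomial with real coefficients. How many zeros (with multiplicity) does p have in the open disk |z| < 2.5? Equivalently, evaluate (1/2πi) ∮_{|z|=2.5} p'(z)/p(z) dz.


The zeros of p are: 1, 4, (2 + 1i), (2 - 1i).
Their magnitudes are: 1, 4, 2.236, 2.236.
Zeros with |z| < R = 2.5: 1, (2 + 1i), (2 - 1i).
Count = 3.
By the argument principle, (1/2πi) ∮_{|z|=R} p'(z)/p(z) dz equals exactly this count.

Number of zeros inside |z| < 2.5: 3.


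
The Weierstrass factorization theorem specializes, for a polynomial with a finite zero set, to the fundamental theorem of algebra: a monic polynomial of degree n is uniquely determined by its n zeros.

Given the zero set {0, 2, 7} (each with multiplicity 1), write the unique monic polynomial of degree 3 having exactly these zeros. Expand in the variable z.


The polynomial is p(z) = ∏_{α ∈ S} (z − α), where S = {0, 2, 7}.
Expanding the product yields: p(z) = z^3 -9·z^2 + 14·z.
The resulting polynomial has degree 3 and real coefficients as required.

p(z) = z^3 -9·z^2 + 14·z.


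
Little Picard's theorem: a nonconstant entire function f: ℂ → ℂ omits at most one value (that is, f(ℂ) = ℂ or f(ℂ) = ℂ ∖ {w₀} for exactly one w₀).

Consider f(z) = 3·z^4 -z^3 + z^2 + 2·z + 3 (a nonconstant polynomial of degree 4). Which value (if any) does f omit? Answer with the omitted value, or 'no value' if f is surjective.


Little Picard bounds the complement of f(ℂ) to at most one point.
For every w ∈ ℂ, the equation p(z) − w = 0 is a nonconstant polynomial in z and hence has at least one root by the fundamental theorem of algebra. So p is surjective onto ℂ, omitting no value.

Omitted value: no value.


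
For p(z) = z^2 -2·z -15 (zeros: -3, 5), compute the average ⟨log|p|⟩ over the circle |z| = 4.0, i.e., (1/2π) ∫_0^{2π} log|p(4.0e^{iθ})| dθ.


Zeros: -3, 5; r = 4.0.
Inside |z| < r: -3. Outside (|z| ≥ r): 5.
p(0) = -15, so log|p(0)| = log(15) = 2.7081.
Apply Jensen: I(r) = log|p(0)| + Σ_k log(r/|z_k|), summed over zeros inside |z| < r.
  log(r/|z_k|) for z_k = -3: log(4.0/3) = 0.2877
  Outside zeros (5) contribute nothing to the Jensen sum.
Sum over inside zeros: 0.2877.
I(r) = log|p(0)| + (inside sum) = 2.7081 + 0.2877 = 2.9957.
Note: since some zeros are outside |z| ≤ r, the simplified n·log(r) form does NOT apply — only the inside zeros contribute.

I(r) ≈ 2.9957.


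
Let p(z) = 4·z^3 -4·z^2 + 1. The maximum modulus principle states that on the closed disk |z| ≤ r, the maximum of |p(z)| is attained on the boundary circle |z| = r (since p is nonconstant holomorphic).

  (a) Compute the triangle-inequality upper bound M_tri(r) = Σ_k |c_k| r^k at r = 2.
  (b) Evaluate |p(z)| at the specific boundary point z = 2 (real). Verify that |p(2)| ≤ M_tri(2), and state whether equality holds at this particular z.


Coefficients: c_0 = 1, c_1 = 0, c_2 = -4, c_3 = 4. Radius r = 2.
Part (a). Triangle bound: M_tri(r) = Σ_k |c_k| r^k
  = |1|·2^0 + |0|·2^1 + |-4|·2^2 + |4|·2^3
  = 1 + 0 + 16 + 32 = 49.
This bounds M(r) := max_{|z|=r} |p(z)| from above; equality holds iff all terms c_k z^k can be made to align in phase at a single z on |z|=r.
Part (b). At z = 2 (real, on the circle |z| = r):
  p(2) = (1)·2^0 + (0)·2^1 + (-4)·2^2 + (4)·2^3 = 17.
  |p(2)| = 17.
Check: |p(2)| = 17 ≤ 49 = M_tri(2). ✓ Equality does not hold at z = 2 (the coefficients have mixed signs, so the terms do not all align in phase there).

M_tri(2) = 49; |p(2)| = 17; equality at z=2: no.


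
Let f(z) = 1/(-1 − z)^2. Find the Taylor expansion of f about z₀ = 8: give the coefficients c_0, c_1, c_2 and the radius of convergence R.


Let w = z − z₀, so z = z₀ + w.
Then -1 − z = -1 − (z₀ + w) = (-1 − z₀) − w = -9 − w.
f(z) = 1/(-9 − w)^2 = (1/(-9)^2) · (1 − w/(-9))^{−2}.
By the binomial series (1−u)^{−2} = Σ_{n≥0} C(n+1, 1) u^n for |u|<1, with u = w/(-9):
  c_n = C(n+1, 1) / (-9)^(n+2).
  c_0 = 1/(-9)^2 = 1/81.
  c_1 = 2/(-9)^3 = -2/729.
  c_2 = 3/(-9)^4 = 1/2187.
The series is valid for |w/d| < 1, i.e. |z − z₀| < |d|.
Radius of convergence: R = |-1 − z₀| = |-9| = 9 (distance from z₀ to the singularity z = -1).

c_0 = 1/81, c_1 = -2/729, c_2 = 1/2187; R = 9.


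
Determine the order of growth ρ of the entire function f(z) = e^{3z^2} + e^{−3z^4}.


Each summand is entire of order 2 and 4 respectively (as in the single-exponential case). The order of a sum is at most the max of the orders, so ρ ≤ 4. For the lower bound: on |z|=r choose arg z so that -3z^4 is real positive; then |e^{-3z^4}| = e^{3r^4} while |e^{3z^2}| ≤ e^{3r^2} = o(e^{3r^4}). So |f| ≥ e^{3r^4}(1 − o(1)) and ρ ≥ 4. Hence ρ = max(2, 4) = 4.
Therefore ρ = 4.

Order ρ = 4.


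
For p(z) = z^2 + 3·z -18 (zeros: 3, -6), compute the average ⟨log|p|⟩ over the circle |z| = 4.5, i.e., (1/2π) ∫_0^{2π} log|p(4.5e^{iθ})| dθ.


Zeros: -6, 3; r = 4.5.
Inside |z| < r: 3. Outside (|z| ≥ r): -6.
p(0) = -18, so log|p(0)| = log(18) = 2.8904.
Apply Jensen: I(r) = log|p(0)| + Σ_k log(r/|z_k|), summed over zeros inside |z| < r.
  log(r/|z_k|) for z_k = 3: log(4.5/3) = 0.4055
  Outside zeros (-6) contribute nothing to the Jensen sum.
Sum over inside zeros: 0.4055.
I(r) = log|p(0)| + (inside sum) = 2.8904 + 0.4055 = 3.2958.
Note: since some zeros are outside |z| ≤ r, the simplified n·log(r) form does NOT apply — only the inside zeros contribute.

I(r) ≈ 3.2958.


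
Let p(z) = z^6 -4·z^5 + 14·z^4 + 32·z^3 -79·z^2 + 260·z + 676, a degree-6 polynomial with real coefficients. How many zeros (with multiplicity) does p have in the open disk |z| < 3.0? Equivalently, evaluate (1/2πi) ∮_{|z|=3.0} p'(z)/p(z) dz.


The zeros of p are: -2, (2 + 3i), (2 - 3i), -2, (2 + 3i), (2 - 3i).
Their magnitudes are: 2, 3.606, 3.606, 2, 3.606, 3.606.
Zeros with |z| < R = 3.0: -2, -2.
Count = 2.
By the argument principle, (1/2πi) ∮_{|z|=R} p'(z)/p(z) dz equals exactly this count.

Number of zeros inside |z| < 3.0: 2.


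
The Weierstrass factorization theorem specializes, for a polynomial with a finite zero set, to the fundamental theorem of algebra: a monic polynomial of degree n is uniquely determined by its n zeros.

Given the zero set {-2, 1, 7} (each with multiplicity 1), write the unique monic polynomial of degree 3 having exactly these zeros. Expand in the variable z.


The polynomial is p(z) = ∏_{α ∈ S} (z − α), where S = {-2, 1, 7}.
Expanding the product yields: p(z) = z^3 -6·z^2 -9·z + 14.
The resulting polynomial has degree 3 and real coefficients as required.

p(z) = z^3 -6·z^2 -9·z + 14.


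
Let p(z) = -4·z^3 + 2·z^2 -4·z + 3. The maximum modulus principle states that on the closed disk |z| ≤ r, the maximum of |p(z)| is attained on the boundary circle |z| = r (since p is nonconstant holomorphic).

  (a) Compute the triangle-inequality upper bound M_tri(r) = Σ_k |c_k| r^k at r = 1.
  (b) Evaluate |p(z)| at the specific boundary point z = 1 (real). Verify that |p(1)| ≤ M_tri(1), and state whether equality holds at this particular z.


Coefficients: c_0 = 3, c_1 = -4, c_2 = 2, c_3 = -4. Radius r = 1.
Part (a). Triangle bound: M_tri(r) = Σ_k |c_k| r^k
  = |3|·1^0 + |-4|·1^1 + |2|·1^2 + |-4|·1^3
  = 3 + 4 + 2 + 4 = 13.
This bounds M(r) := max_{|z|=r} |p(z)| from above; equality holds iff all terms c_k z^k can be made to align in phase at a single z on |z|=r.
Part (b). At z = 1 (real, on the circle |z| = r):
  p(1) = (3)·1^0 + (-4)·1^1 + (2)·1^2 + (-4)·1^3 = -3.
  |p(1)| = 3.
Check: |p(1)| = 3 ≤ 13 = M_tri(1). ✓ Equality does not hold at z = 1 (the coefficients have mixed signs, so the terms do not all align in phase there).

M_tri(1) = 13; |p(1)| = 3; equality at z=1: no.


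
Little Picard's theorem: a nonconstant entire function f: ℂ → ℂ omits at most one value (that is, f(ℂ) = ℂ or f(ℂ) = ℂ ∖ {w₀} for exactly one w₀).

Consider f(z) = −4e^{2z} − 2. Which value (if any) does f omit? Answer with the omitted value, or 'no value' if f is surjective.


Little Picard bounds the complement of f(ℂ) to at most one point.
e^{2z} is never zero on ℂ, so -4·e^{2z} takes every value in ℂ ∖ {0}. Adding -2 shifts the range to ℂ ∖ {-2}. Thus f omits exactly the value -2.

Omitted value: -2.


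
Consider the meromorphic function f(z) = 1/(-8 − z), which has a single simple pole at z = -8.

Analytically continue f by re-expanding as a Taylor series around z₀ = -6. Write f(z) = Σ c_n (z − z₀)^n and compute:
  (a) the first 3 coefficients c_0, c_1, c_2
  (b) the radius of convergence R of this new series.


Let w = z − z₀, so z = z₀ + w.
Then -8 − z = -8 − (z₀ + w) = (-8 − z₀) − w = -2 − w.
f(z) = 1/(-2 − w) = (1/(-2)) · 1/(1 − w/(-2)) = Σ_{n≥0} w^n / (-2)^(n+1).
So c_n = 1/(-2)^(n+1):
  c_0 = 1/(-2)^1 = -1/2.
  c_1 = 1/(-2)^2 = 1/4.
  c_2 = 1/(-2)^3 = -1/8.
The series is valid for |w/d| < 1, i.e. |z − z₀| < |d|.
Radius of convergence: R = |-8 − z₀| = |-2| = 2 (distance from z₀ to the singularity z = -8).

c_0 = -1/2, c_1 = 1/4, c_2 = -1/8; R = 2.


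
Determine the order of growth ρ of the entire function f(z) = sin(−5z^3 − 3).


Write sin(w) = (e^{iw} ± e^{−iw})/(2 or 2i), so |sin(w)| ≤ e^{|w|}. With w = −5z^3 − 3, |w| ≤ 5r^3 + 3 on |z|=r, giving M(r) ≤ e^{5r^3 + 3} and ρ ≤ 3. For the lower bound, choose z on |z|=r with -5z^3 purely imaginary of modulus 5r^3; then |sin(−5z^3 − 3)| grows like e^{5r^3}/2, so ρ ≥ 3. Hence ρ = 3.
Therefore ρ = 3.

Order ρ = 3.


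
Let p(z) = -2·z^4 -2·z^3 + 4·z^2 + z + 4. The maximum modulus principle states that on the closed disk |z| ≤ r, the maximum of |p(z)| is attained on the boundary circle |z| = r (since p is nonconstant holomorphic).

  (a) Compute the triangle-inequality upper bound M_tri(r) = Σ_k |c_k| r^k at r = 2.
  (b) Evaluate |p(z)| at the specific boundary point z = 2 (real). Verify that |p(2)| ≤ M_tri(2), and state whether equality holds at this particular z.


Coefficients: c_0 = 4, c_1 = 1, c_2 = 4, c_3 = -2, c_4 = -2. Radius r = 2.
Part (a). Triangle bound: M_tri(r) = Σ_k |c_k| r^k
  = |4|·2^0 + |1|·2^1 + |4|·2^2 + |-2|·2^3 + |-2|·2^4
  = 4 + 2 + 16 + 16 + 32 = 70.
This bounds M(r) := max_{|z|=r} |p(z)| from above; equality holds iff all terms c_k z^k can be made to align in phase at a single z on |z|=r.
Part (b). At z = 2 (real, on the circle |z| = r):
  p(2) = (4)·2^0 + (1)·2^1 + (4)·2^2 + (-2)·2^3 + (-2)·2^4 = -26.
  |p(2)| = 26.
Check: |p(2)| = 26 ≤ 70 = M_tri(2). ✓ Equality does not hold at z = 2 (the coefficients have mixed signs, so the terms do not all align in phase there).

M_tri(2) = 70; |p(2)| = 26; equality at z=2: no.


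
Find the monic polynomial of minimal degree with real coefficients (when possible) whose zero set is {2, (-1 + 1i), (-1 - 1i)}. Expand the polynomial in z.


The polynomial is p(z) = ∏_{α ∈ S} (z − α), where S = {2, (-1 + 1i), (-1 - 1i)}.
Expanding the product yields: p(z) = z^3 -2·z -4.
Note conjugate pairs combine to real quadratics: (z − (-1+1i))(z − (-1−1i)) = z² + 2z + 2.
The resulting polynomial has degree 3 and real coefficients as required.

p(z) = z^3 -2·z -4.


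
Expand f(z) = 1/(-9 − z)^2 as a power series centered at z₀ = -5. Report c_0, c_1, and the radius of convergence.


Let w = z − z₀, so z = z₀ + w.
Then -9 − z = -9 − (z₀ + w) = (-9 − z₀) − w = -4 − w.
f(z) = 1/(-4 − w)^2 = (1/(-4)^2) · (1 − w/(-4))^{−2}.
By the binomial series (1−u)^{−2} = Σ_{n≥0} C(n+1, 1) u^n for |u|<1, with u = w/(-4):
  c_n = C(n+1, 1) / (-4)^(n+2).
  c_0 = 1/(-4)^2 = 1/16.
  c_1 = 2/(-4)^3 = -1/32.
The series is valid for |w/d| < 1, i.e. |z − z₀| < |d|.
Radius of convergence: R = |-9 − z₀| = |-4| = 4 (distance from z₀ to the singularity z = -9).

c_0 = 1/16, c_1 = -1/32; R = 4.


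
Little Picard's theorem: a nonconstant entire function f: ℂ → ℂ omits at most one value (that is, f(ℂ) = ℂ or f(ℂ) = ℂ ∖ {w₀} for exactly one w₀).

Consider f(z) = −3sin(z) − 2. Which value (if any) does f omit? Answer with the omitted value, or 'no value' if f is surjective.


Little Picard bounds the complement of f(ℂ) to at most one point.
sin is entire and surjective onto ℂ: for every w ∈ ℂ, sin(ζ) = w has a solution ζ ∈ ℂ (e.g., via the complex inverse arcsin). With ζ = z this gives z = ζ/(1). Then -3·sin(z) takes every value in -3·ℂ = ℂ, and adding -2 is a bijection of ℂ. So f is surjective and omits no value. (Note: only on the real line is sin bounded by [−1, 1].)

Omitted value: no value.


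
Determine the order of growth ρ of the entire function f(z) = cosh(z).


cosh(w) is a linear combination of e^{iw} and e^{−iw} (or e^w, e^{−w} in the hyperbolic case), so |cosh(w)| ≤ e^{|w|}. With w = z, |w| ≤ 1|z| + 0 = 1r + 0 on |z| = r, giving M(r) ≤ e^{1r + 0}, so ρ ≤ 1. On a suitable ray (z = it for sin/cos; z = t for sinh/cosh, t real → ∞), |cosh(z)| grows like e^{1|t|}/2, so ρ ≥ 1. Hence ρ = 1.
Therefore ρ = 1.

Order ρ = 1.


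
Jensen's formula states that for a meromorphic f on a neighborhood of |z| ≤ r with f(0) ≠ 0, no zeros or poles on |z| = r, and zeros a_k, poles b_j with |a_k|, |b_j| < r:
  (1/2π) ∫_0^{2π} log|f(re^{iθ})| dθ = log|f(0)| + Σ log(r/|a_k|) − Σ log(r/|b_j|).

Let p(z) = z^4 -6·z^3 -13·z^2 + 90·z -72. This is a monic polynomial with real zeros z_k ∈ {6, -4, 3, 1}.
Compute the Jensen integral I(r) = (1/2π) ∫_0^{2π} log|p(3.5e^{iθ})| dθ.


Zeros: -4, 1, 3, 6; r = 3.5.
Inside |z| < r: 1, 3. Outside (|z| ≥ r): -4, 6.
p(0) = -72, so log|p(0)| = log(72) = 4.2767.
Apply Jensen: I(r) = log|p(0)| + Σ_k log(r/|z_k|), summed over zeros inside |z| < r.
  log(r/|z_k|) for z_k = 3: log(3.5/3) = 0.1542
  log(r/|z_k|) for z_k = 1: log(3.5/1) = 1.2528
  Outside zeros (-4, 6) contribute nothing to the Jensen sum.
Sum over inside zeros: 1.4069.
I(r) = log|p(0)| + (inside sum) = 4.2767 + 1.4069 = 5.6836.
Note: since some zeros are outside |z| ≤ r, the simplified n·log(r) form does NOT apply — only the inside zeros contribute.

I(r) ≈ 5.6836.


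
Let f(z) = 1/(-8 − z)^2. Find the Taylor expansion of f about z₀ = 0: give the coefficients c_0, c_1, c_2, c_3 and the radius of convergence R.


Let w = z − z₀, so z = z₀ + w.
Then -8 − z = -8 − (z₀ + w) = (-8 − z₀) − w = -8 − w.
f(z) = 1/(-8 − w)^2 = (1/(-8)^2) · (1 − w/(-8))^{−2}.
By the binomial series (1−u)^{−2} = Σ_{n≥0} C(n+1, 1) u^n for |u|<1, with u = w/(-8):
  c_n = C(n+1, 1) / (-8)^(n+2).
  c_0 = 1/(-8)^2 = 1/64.
  c_1 = 2/(-8)^3 = -1/256.
  c_2 = 3/(-8)^4 = 3/4096.
  c_3 = 4/(-8)^5 = -1/8192.
The series is valid for |w/d| < 1, i.e. |z − z₀| < |d|.
Radius of convergence: R = |-8 − z₀| = |-8| = 8 (distance from z₀ to the singularity z = -8).

c_0 = 1/64, c_1 = -1/256, c_2 = 3/4096, c_3 = -1/8192; R = 8.


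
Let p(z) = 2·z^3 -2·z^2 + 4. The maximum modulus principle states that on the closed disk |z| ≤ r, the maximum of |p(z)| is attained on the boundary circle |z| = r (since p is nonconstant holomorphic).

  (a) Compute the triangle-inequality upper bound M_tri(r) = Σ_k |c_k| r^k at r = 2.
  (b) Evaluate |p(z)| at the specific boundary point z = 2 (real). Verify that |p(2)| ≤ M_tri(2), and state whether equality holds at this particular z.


Coefficients: c_0 = 4, c_1 = 0, c_2 = -2, c_3 = 2. Radius r = 2.
Part (a). Triangle bound: M_tri(r) = Σ_k |c_k| r^k
  = |4|·2^0 + |0|·2^1 + |-2|·2^2 + |2|·2^3
  = 4 + 0 + 8 + 16 = 28.
This bounds M(r) := max_{|z|=r} |p(z)| from above; equality holds iff all terms c_k z^k can be made to align in phase at a single z on |z|=r.
Part (b). At z = 2 (real, on the circle |z| = r):
  p(2) = (4)·2^0 + (0)·2^1 + (-2)·2^2 + (2)·2^3 = 12.
  |p(2)| = 12.
Check: |p(2)| = 12 ≤ 28 = M_tri(2). ✓ Equality does not hold at z = 2 (the coefficients have mixed signs, so the terms do not all align in phase there).

M_tri(2) = 28; |p(2)| = 12; equality at z=2: no.


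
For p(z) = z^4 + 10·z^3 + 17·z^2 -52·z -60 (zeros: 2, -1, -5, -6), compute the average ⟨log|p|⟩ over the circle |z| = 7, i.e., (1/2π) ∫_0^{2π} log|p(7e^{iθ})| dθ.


Zeros: -6, -5, -1, 2; r = 7.
Inside |z| < r: -6, -5, -1, 2. Outside (|z| ≥ r): ∅.
p(0) = -60, so log|p(0)| = log(60) = 4.0943.
Apply Jensen: I(r) = log|p(0)| + Σ_k log(r/|z_k|), summed over zeros inside |z| < r.
  log(r/|z_k|) for z_k = 2: log(7/2) = 1.2528
  log(r/|z_k|) for z_k = -1: log(7/1) = 1.9459
  log(r/|z_k|) for z_k = -5: log(7/5) = 0.3365
  log(r/|z_k|) for z_k = -6: log(7/6) = 0.1542
Sum over inside zeros: 3.6893.
I(r) = log|p(0)| + (inside sum) = 4.0943 + 3.6893 = 7.7836.
Closed form (all zeros inside, monic): I(r) = n·log(r) = 4·log(7) = 7.7836. ✓

I(r) ≈ 7.7836.
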